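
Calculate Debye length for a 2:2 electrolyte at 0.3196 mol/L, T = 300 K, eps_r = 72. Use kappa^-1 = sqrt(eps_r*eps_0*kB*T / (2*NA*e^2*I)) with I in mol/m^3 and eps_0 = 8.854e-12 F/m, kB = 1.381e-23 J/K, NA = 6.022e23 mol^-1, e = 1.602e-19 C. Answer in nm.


Ionic strength I = 0.3196 * 2^2 * 1000 = 1278.4 mol/m^3
kappa^-1 = sqrt(72 * 8.854e-12 * 1.381e-23 * 300 / (2 * 6.022e23 * (1.602e-19)^2 * 1278.4))
kappa^-1 = 0.259 nm

0.259


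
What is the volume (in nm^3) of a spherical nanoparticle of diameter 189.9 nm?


Radius r = 189.9/2 = 94.95 nm
Volume V = (4/3) * pi * r^3
V = (4/3) * pi * (94.95)^3
V = 3585696.41 nm^3

3585696.41


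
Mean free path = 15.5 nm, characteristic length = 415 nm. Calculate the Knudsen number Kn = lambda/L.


Knudsen number Kn = lambda / L
Kn = 15.5 / 415
Kn = 0.0373

0.0373


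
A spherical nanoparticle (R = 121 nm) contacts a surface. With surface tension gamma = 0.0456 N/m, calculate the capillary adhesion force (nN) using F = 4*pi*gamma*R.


Convert radius: R = 121 nm = 1.21e-07 m
F = 4 * pi * gamma * R
F = 4 * pi * 0.0456 * 1.21e-07
F = 6.93362e-08 N = 69.3362 nN

69.3362


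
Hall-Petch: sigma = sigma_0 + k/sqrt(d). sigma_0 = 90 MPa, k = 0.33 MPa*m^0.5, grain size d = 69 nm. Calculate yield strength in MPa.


d = 69 nm = 6.9e-08 m
sqrt(d) = 0.0002626785
Hall-Petch contribution = k / sqrt(d) = 0.33 / 0.0002626785 = 1256.3 MPa
sigma = sigma_0 + k/sqrt(d) = 90 + 1256.3 = 1346.3 MPa

1346.3


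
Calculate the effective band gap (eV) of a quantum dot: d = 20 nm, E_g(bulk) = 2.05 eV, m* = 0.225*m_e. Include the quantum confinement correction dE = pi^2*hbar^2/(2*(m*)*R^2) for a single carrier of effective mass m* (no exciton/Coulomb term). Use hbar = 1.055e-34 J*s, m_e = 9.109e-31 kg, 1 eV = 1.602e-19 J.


Radius R = 20/2 nm = 1e-08 m
Confinement energy dE = pi^2 * hbar^2 / (2 * m_eff * m_e * R^2)
dE = pi^2 * (1.055e-34)^2 / (2 * 0.225 * 9.109e-31 * (1e-08)^2) J, divided by 1.602e-19 J/eV
dE = 0.0167 eV
Total band gap = E_g(bulk) + dE = 2.05 + 0.0167 = 2.0667 eV

2.0667


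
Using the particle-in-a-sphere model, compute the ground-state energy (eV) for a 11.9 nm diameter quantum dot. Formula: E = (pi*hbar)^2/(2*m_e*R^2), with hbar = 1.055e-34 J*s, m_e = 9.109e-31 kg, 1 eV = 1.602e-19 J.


Radius R = 11.9/2 = 5.95 nm = 5.95e-09 m
E = (pi * 1.055e-34)^2 / (2 * 9.109e-31 * (5.95e-09)^2)
E(J) = 1.70322e-21
E = E(J) / 1.602e-19 = 0.0106 eV

0.0106


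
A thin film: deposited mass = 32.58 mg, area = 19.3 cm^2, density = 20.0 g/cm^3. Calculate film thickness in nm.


Convert: m = 32.58 mg = 3.2580e-05 kg, A = 19.3 cm^2 = 1.9300e-03 m^2, rho = 20.0 g/cm^3 = 20000 kg/m^3
t = m / (A * rho)
t = 3.2580e-05 / (1.9300e-03 * 20000)
t = 8.4404e-07 m = 844.0 nm

844.0


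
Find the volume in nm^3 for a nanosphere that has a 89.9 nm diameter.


Radius r = 89.9/2 = 44.95 nm
Volume V = (4/3) * pi * r^3
V = (4/3) * pi * (44.95)^3
V = 380432.58 nm^3

380432.58


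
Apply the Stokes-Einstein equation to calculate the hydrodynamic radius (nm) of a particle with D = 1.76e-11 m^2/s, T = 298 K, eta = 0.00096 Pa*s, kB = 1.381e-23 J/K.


Stokes-Einstein: R = kB*T / (6*pi*eta*D)
R = 1.381e-23 * 298 / (6 * pi * 0.00096 * 1.76e-11)
R = 1.29219e-08 m = 12.92 nm

12.92


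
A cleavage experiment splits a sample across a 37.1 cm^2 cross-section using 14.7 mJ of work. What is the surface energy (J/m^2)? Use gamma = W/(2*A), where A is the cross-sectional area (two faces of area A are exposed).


Convert: A = 37.1 cm^2 = 0.00371 m^2, W = 14.7 mJ = 0.0147 J
Cleaving exposes two faces of area A, so total new surface = 2*A and gamma = W / (2*A)
gamma = 0.0147 / (2 * 0.00371)
gamma = 1.981 J/m^2

1.981


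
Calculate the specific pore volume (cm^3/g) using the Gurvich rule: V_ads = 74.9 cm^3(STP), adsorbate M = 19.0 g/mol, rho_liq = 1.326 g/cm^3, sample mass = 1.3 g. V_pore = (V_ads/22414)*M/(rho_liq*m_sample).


Moles adsorbed n = V_ads / 22414 = 74.9 / 22414 = 3.341661e-03 mol
Liquid volume V_liq = n * M / rho_liq = 3.341661e-03 * 19.0 / 1.326 = 0.04788 cm^3
Specific pore volume V_pore = V_liq / m_sample = 0.04788 / 1.3
V_pore = 0.0368 cm^3/g

0.0368


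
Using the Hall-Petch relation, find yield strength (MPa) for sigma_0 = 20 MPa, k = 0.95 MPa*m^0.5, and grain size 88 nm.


d = 88 nm = 8.8e-08 m
sqrt(d) = 0.0002966479
Hall-Petch contribution = k / sqrt(d) = 0.95 / 0.0002966479 = 3202.4 MPa
sigma = sigma_0 + k/sqrt(d) = 20 + 3202.4 = 3222.4 MPa

3222.4


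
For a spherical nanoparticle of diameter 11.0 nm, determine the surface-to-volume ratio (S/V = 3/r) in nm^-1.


Radius r = 11.0/2 = 5.5 nm
S/V = 3 / r = 3 / 5.5
S/V = 0.5455 nm^-1

0.5455


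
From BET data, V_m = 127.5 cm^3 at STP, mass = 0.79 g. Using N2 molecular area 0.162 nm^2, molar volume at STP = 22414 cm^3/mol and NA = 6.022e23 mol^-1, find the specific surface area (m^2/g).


Number of moles in monolayer = V_m / 22414 = 127.5 / 22414 = 0.00568841
Number of molecules = moles * NA = 0.00568841 * 6.022e23
SA = molecules * sigma / mass
SA = (127.5 / 22414) * 6.022e23 * 0.162e-18 / 0.79
SA = 702.5 m^2/g

702.5


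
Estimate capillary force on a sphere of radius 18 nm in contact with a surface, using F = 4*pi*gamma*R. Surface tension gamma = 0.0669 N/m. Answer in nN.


Convert radius: R = 18 nm = 1.8e-08 m
F = 4 * pi * gamma * R
F = 4 * pi * 0.0669 * 1.8e-08
F = 1.51324e-08 N = 15.1324 nN

15.1324


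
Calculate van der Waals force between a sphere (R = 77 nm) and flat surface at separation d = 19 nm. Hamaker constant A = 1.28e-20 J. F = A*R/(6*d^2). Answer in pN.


Convert to SI: R = 77 nm = 7.7e-08 m, d = 19 nm = 1.9e-08 m
F = A * R / (6 * d^2)
F = 1.28e-20 * 7.7e-08 / (6 * (1.9e-08)^2)
F = 4.55032e-13 N = 0.455 pN

0.455


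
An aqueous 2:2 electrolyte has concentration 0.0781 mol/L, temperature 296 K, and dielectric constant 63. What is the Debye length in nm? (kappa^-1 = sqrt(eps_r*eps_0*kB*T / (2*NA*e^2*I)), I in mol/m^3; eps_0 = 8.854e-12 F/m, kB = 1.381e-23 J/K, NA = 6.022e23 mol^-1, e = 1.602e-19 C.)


Ionic strength I = 0.0781 * 2^2 * 1000 = 312.4 mol/m^3
kappa^-1 = sqrt(63 * 8.854e-12 * 1.381e-23 * 296 / (2 * 6.022e23 * (1.602e-19)^2 * 312.4))
kappa^-1 = 0.486 nm

0.486


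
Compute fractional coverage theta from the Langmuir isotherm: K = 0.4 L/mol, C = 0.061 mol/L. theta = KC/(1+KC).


Langmuir isotherm: theta = K*C / (1 + K*C)
K*C = 0.4 * 0.061 = 0.0244
theta = 0.0244 / (1 + 0.0244) = 0.0244 / 1.0244
theta = 0.0238

0.0238


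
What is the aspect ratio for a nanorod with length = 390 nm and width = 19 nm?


Aspect ratio AR = length / diameter
AR = 390 / 19
AR = 20.53

20.53


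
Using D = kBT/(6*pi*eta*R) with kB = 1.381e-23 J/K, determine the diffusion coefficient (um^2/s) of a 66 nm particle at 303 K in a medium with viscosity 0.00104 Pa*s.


Radius R = 66/2 = 33 nm = 3.3e-08 m
D = kB*T / (6*pi*eta*R)
D = 1.381e-23 * 303 / (6 * pi * 0.00104 * 3.3e-08)
D = 6.46827e-12 m^2/s = 6.468 um^2/s

6.468


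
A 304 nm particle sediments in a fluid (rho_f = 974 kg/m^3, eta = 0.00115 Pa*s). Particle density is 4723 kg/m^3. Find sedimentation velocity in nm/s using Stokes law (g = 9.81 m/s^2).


Radius R = 304/2 nm = 1.52e-07 m
Density difference = 4723 - 974 = 3749 kg/m^3
v = 2 * R^2 * (rho_p - rho_f) * g / (9 * eta)
v = 2 * (1.52e-07)^2 * 3749 * 9.81 / (9 * 0.00115)
v = 1.64196e-07 m/s = 164.1955 nm/s

164.1955


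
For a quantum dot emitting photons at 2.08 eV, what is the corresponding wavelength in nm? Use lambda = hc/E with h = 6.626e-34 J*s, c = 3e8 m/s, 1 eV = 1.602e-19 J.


Convert energy: E = 2.08 eV = 2.08 * 1.602e-19 = 3.33216e-19 J
lambda = h*c / E = 6.626e-34 * 3e8 / 3.33216e-19
lambda = 5.9655e-07 m = 596.5 nm

596.5


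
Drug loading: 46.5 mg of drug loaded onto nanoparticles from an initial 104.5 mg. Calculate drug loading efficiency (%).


Drug loading efficiency = (drug loaded / drug initial) * 100
DLE = 46.5 / 104.5 * 100
DLE = 0.445 * 100
DLE = 44.5%

44.5


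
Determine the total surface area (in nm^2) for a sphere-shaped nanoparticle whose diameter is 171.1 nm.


Radius r = 171.1/2 = 85.55 nm
Surface area SA = 4 * pi * r^2
SA = 4 * pi * (85.55)^2
SA = 91970.78 nm^2

91970.78


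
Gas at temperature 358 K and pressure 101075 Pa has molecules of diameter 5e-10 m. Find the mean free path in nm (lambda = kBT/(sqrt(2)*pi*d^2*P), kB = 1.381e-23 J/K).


Mean free path: lambda = kB*T / (sqrt(2) * pi * d^2 * P)
lambda = 1.381e-23 * 358 / (sqrt(2) * pi * (5e-10)^2 * 101075)
lambda = 4.4038e-08 m
lambda = 44.04 nm

44.04


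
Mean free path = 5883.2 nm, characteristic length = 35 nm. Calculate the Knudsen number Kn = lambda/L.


Knudsen number Kn = lambda / L
Kn = 5883.2 / 35
Kn = 168.0914

168.0914


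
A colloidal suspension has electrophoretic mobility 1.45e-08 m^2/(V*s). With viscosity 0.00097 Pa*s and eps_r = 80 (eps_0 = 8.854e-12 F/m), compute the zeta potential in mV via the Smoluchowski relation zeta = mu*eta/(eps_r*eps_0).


Smoluchowski equation: zeta = mu * eta / (eps_r * eps_0)
zeta = 1.45e-08 * 0.00097 / (80 * 8.854e-12)
zeta = 0.019857 V = 19.86 mV

19.86


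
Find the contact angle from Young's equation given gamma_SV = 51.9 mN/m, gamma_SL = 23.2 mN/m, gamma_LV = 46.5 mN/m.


cos(theta) = (gamma_SV - gamma_SL) / gamma_LV
cos(theta) = (51.9 - 23.2) / 46.5
cos(theta) = 0.617204
theta = arccos(0.617204) = 51.89 degrees

51.89


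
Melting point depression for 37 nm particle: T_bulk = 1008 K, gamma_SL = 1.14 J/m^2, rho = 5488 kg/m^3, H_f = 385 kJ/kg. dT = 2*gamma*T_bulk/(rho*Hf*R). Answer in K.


Radius R = 37/2 = 18.5 nm = 1.85e-08 m
Convert H_f = 385 kJ/kg = 385000 J/kg
dT = 2 * gamma_SL * T_bulk / (rho * H_f * R)
dT = 2 * 1.14 * 1008 / (5488 * 385000 * 1.85e-08)
dT = 58.8 K

58.8


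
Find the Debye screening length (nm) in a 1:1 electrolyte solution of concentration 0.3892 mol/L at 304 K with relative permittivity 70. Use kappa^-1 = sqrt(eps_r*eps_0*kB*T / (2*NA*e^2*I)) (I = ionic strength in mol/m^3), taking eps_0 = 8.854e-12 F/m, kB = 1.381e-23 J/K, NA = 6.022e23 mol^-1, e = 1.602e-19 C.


Ionic strength I = 0.3892 * 1^2 * 1000 = 389.2 mol/m^3
kappa^-1 = sqrt(70 * 8.854e-12 * 1.381e-23 * 304 / (2 * 6.022e23 * (1.602e-19)^2 * 389.2))
kappa^-1 = 0.465 nm

0.465


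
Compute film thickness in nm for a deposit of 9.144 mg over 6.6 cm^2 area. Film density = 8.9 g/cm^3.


Convert: m = 9.144 mg = 9.1440e-06 kg, A = 6.6 cm^2 = 6.6000e-04 m^2, rho = 8.9 g/cm^3 = 8900 kg/m^3
t = m / (A * rho)
t = 9.1440e-06 / (6.6000e-04 * 8900)
t = 1.5567e-06 m = 1556.7 nm

1556.7


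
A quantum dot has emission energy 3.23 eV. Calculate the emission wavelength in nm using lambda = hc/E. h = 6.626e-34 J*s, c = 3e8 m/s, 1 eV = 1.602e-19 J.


Convert energy: E = 3.23 eV = 3.23 * 1.602e-19 = 5.17446e-19 J
lambda = h*c / E = 6.626e-34 * 3e8 / 5.17446e-19
lambda = 3.84156e-07 m = 384.2 nm

384.2


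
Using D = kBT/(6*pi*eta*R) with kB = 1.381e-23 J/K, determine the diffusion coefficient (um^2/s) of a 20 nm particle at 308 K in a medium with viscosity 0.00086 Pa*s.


Radius R = 20/2 = 10 nm = 1e-08 m
D = kB*T / (6*pi*eta*R)
D = 1.381e-23 * 308 / (6 * pi * 0.00086 * 1e-08)
D = 2.62389e-11 m^2/s = 26.239 um^2/s

26.239


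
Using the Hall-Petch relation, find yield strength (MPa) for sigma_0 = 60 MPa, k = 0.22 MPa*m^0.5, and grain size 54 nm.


d = 54 nm = 5.4e-08 m
sqrt(d) = 0.000232379
Hall-Petch contribution = k / sqrt(d) = 0.22 / 0.000232379 = 946.7 MPa
sigma = sigma_0 + k/sqrt(d) = 60 + 946.7 = 1006.7 MPa

1006.7


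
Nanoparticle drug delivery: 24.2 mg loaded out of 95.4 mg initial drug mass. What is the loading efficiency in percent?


Drug loading efficiency = (drug loaded / drug initial) * 100
DLE = 24.2 / 95.4 * 100
DLE = 0.2537 * 100
DLE = 25.37%

25.37


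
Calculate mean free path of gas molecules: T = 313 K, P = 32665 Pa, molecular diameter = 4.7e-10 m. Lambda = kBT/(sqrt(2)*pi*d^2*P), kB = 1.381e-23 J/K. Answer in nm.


Mean free path: lambda = kB*T / (sqrt(2) * pi * d^2 * P)
lambda = 1.381e-23 * 313 / (sqrt(2) * pi * (4.7e-10)^2 * 32665)
lambda = 1.34833e-07 m
lambda = 134.83 nm

134.83


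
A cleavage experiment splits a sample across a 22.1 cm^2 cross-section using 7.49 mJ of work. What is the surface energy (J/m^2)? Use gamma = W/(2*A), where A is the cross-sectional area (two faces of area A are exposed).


Convert: A = 22.1 cm^2 = 0.00221 m^2, W = 7.49 mJ = 0.00749 J
Cleaving exposes two faces of area A, so total new surface = 2*A and gamma = W / (2*A)
gamma = 0.00749 / (2 * 0.00221)
gamma = 1.695 J/m^2

1.695


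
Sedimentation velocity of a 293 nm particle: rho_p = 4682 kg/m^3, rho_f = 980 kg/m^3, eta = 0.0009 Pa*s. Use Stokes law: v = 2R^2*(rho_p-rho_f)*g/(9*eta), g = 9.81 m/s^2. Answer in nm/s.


Radius R = 293/2 nm = 1.465e-07 m
Density difference = 4682 - 980 = 3702 kg/m^3
v = 2 * R^2 * (rho_p - rho_f) * g / (9 * eta)
v = 2 * (1.465e-07)^2 * 3702 * 9.81 / (9 * 0.0009)
v = 1.92453e-07 m/s = 192.4534 nm/s

192.4534


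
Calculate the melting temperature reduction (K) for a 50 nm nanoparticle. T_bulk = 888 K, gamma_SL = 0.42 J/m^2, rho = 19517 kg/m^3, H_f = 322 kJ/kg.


Radius R = 50/2 = 25 nm = 2.5e-08 m
Convert H_f = 322 kJ/kg = 322000 J/kg
dT = 2 * gamma_SL * T_bulk / (rho * H_f * R)
dT = 2 * 0.42 * 888 / (19517 * 322000 * 2.5e-08)
dT = 4.7 K

4.7


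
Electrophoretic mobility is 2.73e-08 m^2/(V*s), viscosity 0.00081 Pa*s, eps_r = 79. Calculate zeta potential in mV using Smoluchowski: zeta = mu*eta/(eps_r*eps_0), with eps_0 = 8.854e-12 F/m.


Smoluchowski equation: zeta = mu * eta / (eps_r * eps_0)
zeta = 2.73e-08 * 0.00081 / (79 * 8.854e-12)
zeta = 0.031614 V = 31.61 mV

31.61


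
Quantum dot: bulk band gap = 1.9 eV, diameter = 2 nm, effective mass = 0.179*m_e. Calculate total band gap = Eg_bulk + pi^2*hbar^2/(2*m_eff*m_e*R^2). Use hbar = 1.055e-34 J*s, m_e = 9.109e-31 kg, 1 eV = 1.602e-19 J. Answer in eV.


Radius R = 2/2 nm = 1e-09 m
Confinement energy dE = pi^2 * hbar^2 / (2 * m_eff * m_e * R^2)
dE = pi^2 * (1.055e-34)^2 / (2 * 0.179 * 9.109e-31 * (1e-09)^2) J, divided by 1.602e-19 J/eV
dE = 2.1028 eV
Total band gap = E_g(bulk) + dE = 1.9 + 2.1028 = 4.0028 eV

4.0028


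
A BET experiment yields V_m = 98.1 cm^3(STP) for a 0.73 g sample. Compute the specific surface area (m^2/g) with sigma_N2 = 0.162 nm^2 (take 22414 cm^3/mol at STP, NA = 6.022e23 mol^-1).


Number of moles in monolayer = V_m / 22414 = 98.1 / 22414 = 0.00437673
Number of molecules = moles * NA = 0.00437673 * 6.022e23
SA = molecules * sigma / mass
SA = (98.1 / 22414) * 6.022e23 * 0.162e-18 / 0.73
SA = 584.9 m^2/g

584.9


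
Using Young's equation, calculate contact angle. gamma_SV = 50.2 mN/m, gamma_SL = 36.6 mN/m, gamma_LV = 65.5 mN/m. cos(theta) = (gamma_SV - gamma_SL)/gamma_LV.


cos(theta) = (gamma_SV - gamma_SL) / gamma_LV
cos(theta) = (50.2 - 36.6) / 65.5
cos(theta) = 0.207634
theta = arccos(0.207634) = 78.02 degrees

78.02


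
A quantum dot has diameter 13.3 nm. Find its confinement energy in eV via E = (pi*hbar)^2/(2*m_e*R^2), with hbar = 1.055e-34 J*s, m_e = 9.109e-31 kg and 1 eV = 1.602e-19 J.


Radius R = 13.3/2 = 6.65 nm = 6.65e-09 m
E = (pi * 1.055e-34)^2 / (2 * 9.109e-31 * (6.65e-09)^2)
E(J) = 1.36352e-21
E = E(J) / 1.602e-19 = 0.0085 eV

0.0085


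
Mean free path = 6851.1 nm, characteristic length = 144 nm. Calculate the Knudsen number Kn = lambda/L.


Knudsen number Kn = lambda / L
Kn = 6851.1 / 144
Kn = 47.5771

47.5771


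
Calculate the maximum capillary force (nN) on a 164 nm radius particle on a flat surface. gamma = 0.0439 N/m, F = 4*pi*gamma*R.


Convert radius: R = 164 nm = 1.64e-07 m
F = 4 * pi * gamma * R
F = 4 * pi * 0.0439 * 1.64e-07
F = 9.04728e-08 N = 90.4728 nN

90.4728


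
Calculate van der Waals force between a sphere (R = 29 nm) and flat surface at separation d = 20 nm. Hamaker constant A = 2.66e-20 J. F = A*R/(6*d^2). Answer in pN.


Convert to SI: R = 29 nm = 2.9e-08 m, d = 20 nm = 2e-08 m
F = A * R / (6 * d^2)
F = 2.66e-20 * 2.9e-08 / (6 * (2e-08)^2)
F = 3.21417e-13 N = 0.321 pN

0.321


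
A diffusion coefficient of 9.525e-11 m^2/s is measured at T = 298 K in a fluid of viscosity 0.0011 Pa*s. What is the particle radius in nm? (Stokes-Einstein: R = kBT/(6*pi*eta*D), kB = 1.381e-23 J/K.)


Stokes-Einstein: R = kB*T / (6*pi*eta*D)
R = 1.381e-23 * 298 / (6 * pi * 0.0011 * 9.525e-11)
R = 2.08378e-09 m = 2.08 nm

2.08


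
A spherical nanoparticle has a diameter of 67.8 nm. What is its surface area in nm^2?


Radius r = 67.8/2 = 33.9 nm
Surface area SA = 4 * pi * r^2
SA = 4 * pi * (33.9)^2
SA = 14441.4 nm^2

14441.4


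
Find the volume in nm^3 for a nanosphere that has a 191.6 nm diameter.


Radius r = 191.6/2 = 95.8 nm
Volume V = (4/3) * pi * r^3
V = (4/3) * pi * (95.8)^3
V = 3682859.38 nm^3

3682859.38


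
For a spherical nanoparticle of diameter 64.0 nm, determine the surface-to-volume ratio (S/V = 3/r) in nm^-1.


Radius r = 64.0/2 = 32 nm
S/V = 3 / r = 3 / 32
S/V = 0.0938 nm^-1

0.0938


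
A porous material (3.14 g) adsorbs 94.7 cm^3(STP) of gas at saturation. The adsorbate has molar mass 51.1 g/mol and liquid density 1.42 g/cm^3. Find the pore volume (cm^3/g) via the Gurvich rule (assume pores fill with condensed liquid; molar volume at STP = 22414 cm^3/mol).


Moles adsorbed n = V_ads / 22414 = 94.7 / 22414 = 4.225038e-03 mol
Liquid volume V_liq = n * M / rho_liq = 4.225038e-03 * 51.1 / 1.42 = 0.15204 cm^3
Specific pore volume V_pore = V_liq / m_sample = 0.15204 / 3.14
V_pore = 0.0484 cm^3/g

0.0484


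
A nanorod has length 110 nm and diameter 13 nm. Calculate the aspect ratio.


Aspect ratio AR = length / diameter
AR = 110 / 13
AR = 8.46

8.46


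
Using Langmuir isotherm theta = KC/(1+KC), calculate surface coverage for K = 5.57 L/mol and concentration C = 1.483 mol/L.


Langmuir isotherm: theta = K*C / (1 + K*C)
K*C = 5.57 * 1.483 = 8.26031
theta = 8.26031 / (1 + 8.26031) = 8.26031 / 9.26031
theta = 0.892

0.892


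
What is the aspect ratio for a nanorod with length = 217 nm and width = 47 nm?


Aspect ratio AR = length / diameter
AR = 217 / 47
AR = 4.62

4.62


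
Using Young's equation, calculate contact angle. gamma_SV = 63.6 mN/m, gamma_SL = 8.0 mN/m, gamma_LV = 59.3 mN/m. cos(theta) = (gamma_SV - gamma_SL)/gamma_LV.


cos(theta) = (gamma_SV - gamma_SL) / gamma_LV
cos(theta) = (63.6 - 8.0) / 59.3
cos(theta) = 0.937605
theta = arccos(0.937605) = 20.35 degrees

20.35


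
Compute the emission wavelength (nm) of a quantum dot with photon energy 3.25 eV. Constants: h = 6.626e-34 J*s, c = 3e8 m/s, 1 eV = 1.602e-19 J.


Convert energy: E = 3.25 eV = 3.25 * 1.602e-19 = 5.2065e-19 J
lambda = h*c / E = 6.626e-34 * 3e8 / 5.2065e-19
lambda = 3.81792e-07 m = 381.8 nm

381.8


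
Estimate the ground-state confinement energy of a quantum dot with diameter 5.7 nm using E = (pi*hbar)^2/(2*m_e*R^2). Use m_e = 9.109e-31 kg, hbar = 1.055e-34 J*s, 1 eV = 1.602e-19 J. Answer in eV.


Radius R = 5.7/2 = 2.85 nm = 2.85e-09 m
E = (pi * 1.055e-34)^2 / (2 * 9.109e-31 * (2.85e-09)^2)
E(J) = 7.42359e-21
E = E(J) / 1.602e-19 = 0.0463 eV

0.0463


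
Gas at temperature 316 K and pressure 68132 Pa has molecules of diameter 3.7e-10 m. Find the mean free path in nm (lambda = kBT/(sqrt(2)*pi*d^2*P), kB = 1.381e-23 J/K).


Mean free path: lambda = kB*T / (sqrt(2) * pi * d^2 * P)
lambda = 1.381e-23 * 316 / (sqrt(2) * pi * (3.7e-10)^2 * 68132)
lambda = 1.05308e-07 m
lambda = 105.31 nm

105.31


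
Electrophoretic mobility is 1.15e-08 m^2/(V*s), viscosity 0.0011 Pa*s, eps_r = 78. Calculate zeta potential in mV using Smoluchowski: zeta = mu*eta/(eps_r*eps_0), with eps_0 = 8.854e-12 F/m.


Smoluchowski equation: zeta = mu * eta / (eps_r * eps_0)
zeta = 1.15e-08 * 0.0011 / (78 * 8.854e-12)
zeta = 0.018317 V = 18.32 mV

18.32


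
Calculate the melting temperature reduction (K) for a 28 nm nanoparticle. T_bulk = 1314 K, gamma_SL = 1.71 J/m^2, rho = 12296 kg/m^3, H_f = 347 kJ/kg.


Radius R = 28/2 = 14 nm = 1.4e-08 m
Convert H_f = 347 kJ/kg = 347000 J/kg
dT = 2 * gamma_SL * T_bulk / (rho * H_f * R)
dT = 2 * 1.71 * 1314 / (12296 * 347000 * 1.4e-08)
dT = 75.2 K

75.2


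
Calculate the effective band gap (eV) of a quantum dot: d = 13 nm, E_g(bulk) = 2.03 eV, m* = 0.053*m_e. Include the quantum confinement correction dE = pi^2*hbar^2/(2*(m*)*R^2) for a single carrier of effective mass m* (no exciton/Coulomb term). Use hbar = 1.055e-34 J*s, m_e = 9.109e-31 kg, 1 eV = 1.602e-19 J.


Radius R = 13/2 nm = 6.5e-09 m
Confinement energy dE = pi^2 * hbar^2 / (2 * m_eff * m_e * R^2)
dE = pi^2 * (1.055e-34)^2 / (2 * 0.053 * 9.109e-31 * (6.5e-09)^2) J, divided by 1.602e-19 J/eV
dE = 0.1681 eV
Total band gap = E_g(bulk) + dE = 2.03 + 0.1681 = 2.1981 eV

2.1981


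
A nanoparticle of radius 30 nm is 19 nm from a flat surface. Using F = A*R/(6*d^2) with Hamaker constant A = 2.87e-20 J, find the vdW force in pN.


Convert to SI: R = 30 nm = 3e-08 m, d = 19 nm = 1.9e-08 m
F = A * R / (6 * d^2)
F = 2.87e-20 * 3e-08 / (6 * (1.9e-08)^2)
F = 3.97507e-13 N = 0.398 pN

0.398


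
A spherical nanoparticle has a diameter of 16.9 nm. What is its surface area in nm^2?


Radius r = 16.9/2 = 8.45 nm
Surface area SA = 4 * pi * r^2
SA = 4 * pi * (8.45)^2
SA = 897.27 nm^2

897.27


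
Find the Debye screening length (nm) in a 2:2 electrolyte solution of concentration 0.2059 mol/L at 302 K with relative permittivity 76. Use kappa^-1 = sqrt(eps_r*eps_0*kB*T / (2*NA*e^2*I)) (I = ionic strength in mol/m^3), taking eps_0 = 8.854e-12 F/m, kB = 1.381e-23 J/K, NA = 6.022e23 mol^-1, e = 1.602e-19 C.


Ionic strength I = 0.2059 * 2^2 * 1000 = 823.6 mol/m^3
kappa^-1 = sqrt(76 * 8.854e-12 * 1.381e-23 * 302 / (2 * 6.022e23 * (1.602e-19)^2 * 823.6))
kappa^-1 = 0.332 nm

0.332


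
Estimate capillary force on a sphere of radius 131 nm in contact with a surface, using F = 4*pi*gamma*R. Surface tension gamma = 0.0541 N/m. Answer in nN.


Convert radius: R = 131 nm = 1.31e-07 m
F = 4 * pi * gamma * R
F = 4 * pi * 0.0541 * 1.31e-07
F = 8.90591e-08 N = 89.0591 nN

89.0591


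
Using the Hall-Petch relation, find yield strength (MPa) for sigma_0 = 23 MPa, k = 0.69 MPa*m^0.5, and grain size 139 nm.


d = 139 nm = 1.39e-07 m
sqrt(d) = 0.000372827
Hall-Petch contribution = k / sqrt(d) = 0.69 / 0.000372827 = 1850.7 MPa
sigma = sigma_0 + k/sqrt(d) = 23 + 1850.7 = 1873.7 MPa

1873.7


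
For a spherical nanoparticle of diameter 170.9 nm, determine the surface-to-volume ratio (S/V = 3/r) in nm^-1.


Radius r = 170.9/2 = 85.45 nm
S/V = 3 / r = 3 / 85.45
S/V = 0.0351 nm^-1

0.0351


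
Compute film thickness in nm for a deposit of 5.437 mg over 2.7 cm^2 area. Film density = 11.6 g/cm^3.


Convert: m = 5.437 mg = 5.4370e-06 kg, A = 2.7 cm^2 = 2.7000e-04 m^2, rho = 11.6 g/cm^3 = 11600 kg/m^3
t = m / (A * rho)
t = 5.4370e-06 / (2.7000e-04 * 11600)
t = 1.7360e-06 m = 1736.0 nm

1736.0


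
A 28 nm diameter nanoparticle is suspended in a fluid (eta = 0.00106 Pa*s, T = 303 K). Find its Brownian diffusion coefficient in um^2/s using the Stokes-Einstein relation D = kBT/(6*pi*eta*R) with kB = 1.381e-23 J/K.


Radius R = 28/2 = 14 nm = 1.4e-08 m
D = kB*T / (6*pi*eta*R)
D = 1.381e-23 * 303 / (6 * pi * 0.00106 * 1.4e-08)
D = 1.4959e-11 m^2/s = 14.959 um^2/s

14.959


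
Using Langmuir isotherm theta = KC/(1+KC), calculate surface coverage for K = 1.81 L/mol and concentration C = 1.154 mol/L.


Langmuir isotherm: theta = K*C / (1 + K*C)
K*C = 1.81 * 1.154 = 2.08874
theta = 2.08874 / (1 + 2.08874) = 2.08874 / 3.08874
theta = 0.6762

0.6762


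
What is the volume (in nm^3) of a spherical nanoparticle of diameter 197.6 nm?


Radius r = 197.6/2 = 98.8 nm
Volume V = (4/3) * pi * r^3
V = (4/3) * pi * (98.8)^3
V = 4039796.08 nm^3

4039796.08


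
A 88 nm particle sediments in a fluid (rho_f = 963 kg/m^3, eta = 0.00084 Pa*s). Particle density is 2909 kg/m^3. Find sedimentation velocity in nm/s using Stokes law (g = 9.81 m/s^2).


Radius R = 88/2 nm = 4.4e-08 m
Density difference = 2909 - 963 = 1946 kg/m^3
v = 2 * R^2 * (rho_p - rho_f) * g / (9 * eta)
v = 2 * (4.4e-08)^2 * 1946 * 9.81 / (9 * 0.00084)
v = 9.77745e-09 m/s = 9.7774 nm/s

9.7774


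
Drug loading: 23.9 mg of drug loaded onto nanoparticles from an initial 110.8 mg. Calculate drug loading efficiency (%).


Drug loading efficiency = (drug loaded / drug initial) * 100
DLE = 23.9 / 110.8 * 100
DLE = 0.2157 * 100
DLE = 21.57%

21.57


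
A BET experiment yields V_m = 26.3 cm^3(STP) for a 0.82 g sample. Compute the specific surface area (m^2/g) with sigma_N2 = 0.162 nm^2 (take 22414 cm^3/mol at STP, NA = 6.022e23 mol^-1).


Number of moles in monolayer = V_m / 22414 = 26.3 / 22414 = 0.00117337
Number of molecules = moles * NA = 0.00117337 * 6.022e23
SA = molecules * sigma / mass
SA = (26.3 / 22414) * 6.022e23 * 0.162e-18 / 0.82
SA = 139.6 m^2/g

139.6


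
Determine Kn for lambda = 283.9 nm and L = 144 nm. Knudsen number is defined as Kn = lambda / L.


Knudsen number Kn = lambda / L
Kn = 283.9 / 144
Kn = 1.9715

1.9715


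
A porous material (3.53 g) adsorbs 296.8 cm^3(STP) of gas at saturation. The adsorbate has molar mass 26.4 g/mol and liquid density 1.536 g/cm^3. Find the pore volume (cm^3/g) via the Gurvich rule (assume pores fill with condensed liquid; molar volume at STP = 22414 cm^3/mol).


Moles adsorbed n = V_ads / 22414 = 296.8 / 22414 = 1.324172e-02 mol
Liquid volume V_liq = n * M / rho_liq = 1.324172e-02 * 26.4 / 1.536 = 0.22759 cm^3
Specific pore volume V_pore = V_liq / m_sample = 0.22759 / 3.53
V_pore = 0.0645 cm^3/g

0.0645


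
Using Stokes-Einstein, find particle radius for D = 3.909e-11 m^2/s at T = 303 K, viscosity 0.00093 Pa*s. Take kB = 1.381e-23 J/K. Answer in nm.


Stokes-Einstein: R = kB*T / (6*pi*eta*D)
R = 1.381e-23 * 303 / (6 * pi * 0.00093 * 3.909e-11)
R = 6.10642e-09 m = 6.11 nm

6.11


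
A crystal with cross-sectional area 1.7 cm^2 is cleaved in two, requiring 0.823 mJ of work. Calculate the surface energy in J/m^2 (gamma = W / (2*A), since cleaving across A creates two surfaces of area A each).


Convert: A = 1.7 cm^2 = 0.00017 m^2, W = 0.823 mJ = 0.000823 J
Cleaving exposes two faces of area A, so total new surface = 2*A and gamma = W / (2*A)
gamma = 0.000823 / (2 * 0.00017)
gamma = 2.421 J/m^2

2.421


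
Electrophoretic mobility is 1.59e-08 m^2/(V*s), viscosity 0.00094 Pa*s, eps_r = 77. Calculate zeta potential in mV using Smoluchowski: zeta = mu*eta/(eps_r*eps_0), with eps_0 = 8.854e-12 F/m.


Smoluchowski equation: zeta = mu * eta / (eps_r * eps_0)
zeta = 1.59e-08 * 0.00094 / (77 * 8.854e-12)
zeta = 0.021923 V = 21.92 mV

21.92


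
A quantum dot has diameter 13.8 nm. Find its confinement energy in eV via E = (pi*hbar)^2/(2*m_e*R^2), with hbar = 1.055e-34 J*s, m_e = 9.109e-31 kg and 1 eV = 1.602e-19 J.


Radius R = 13.8/2 = 6.9 nm = 6.9e-09 m
E = (pi * 1.055e-34)^2 / (2 * 9.109e-31 * (6.9e-09)^2)
E(J) = 1.2665e-21
E = E(J) / 1.602e-19 = 0.0079 eV

0.0079


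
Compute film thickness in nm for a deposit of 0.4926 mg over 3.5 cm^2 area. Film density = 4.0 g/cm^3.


Convert: m = 0.4926 mg = 4.9260e-07 kg, A = 3.5 cm^2 = 3.5000e-04 m^2, rho = 4.0 g/cm^3 = 4000 kg/m^3
t = m / (A * rho)
t = 4.9260e-07 / (3.5000e-04 * 4000)
t = 3.5186e-07 m = 351.9 nm

351.9


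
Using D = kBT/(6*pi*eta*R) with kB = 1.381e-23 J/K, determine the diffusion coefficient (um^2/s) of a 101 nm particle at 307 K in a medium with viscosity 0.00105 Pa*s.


Radius R = 101/2 = 50.5 nm = 5.05e-08 m
D = kB*T / (6*pi*eta*R)
D = 1.381e-23 * 307 / (6 * pi * 0.00105 * 5.05e-08)
D = 4.2418e-12 m^2/s = 4.242 um^2/s

4.242


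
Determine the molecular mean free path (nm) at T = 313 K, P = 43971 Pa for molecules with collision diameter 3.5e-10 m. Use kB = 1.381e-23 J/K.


Mean free path: lambda = kB*T / (sqrt(2) * pi * d^2 * P)
lambda = 1.381e-23 * 313 / (sqrt(2) * pi * (3.5e-10)^2 * 43971)
lambda = 1.80622e-07 m
lambda = 180.62 nm

180.62


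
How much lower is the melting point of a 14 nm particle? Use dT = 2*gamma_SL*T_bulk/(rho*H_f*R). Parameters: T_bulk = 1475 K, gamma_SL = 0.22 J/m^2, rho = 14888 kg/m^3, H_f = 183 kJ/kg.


Radius R = 14/2 = 7 nm = 7e-09 m
Convert H_f = 183 kJ/kg = 183000 J/kg
dT = 2 * gamma_SL * T_bulk / (rho * H_f * R)
dT = 2 * 0.22 * 1475 / (14888 * 183000 * 7e-09)
dT = 34.0 K

34.0


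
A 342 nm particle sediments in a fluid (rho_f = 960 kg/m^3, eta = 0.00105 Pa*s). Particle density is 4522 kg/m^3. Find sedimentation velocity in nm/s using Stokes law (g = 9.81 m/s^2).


Radius R = 342/2 nm = 1.71e-07 m
Density difference = 4522 - 960 = 3562 kg/m^3
v = 2 * R^2 * (rho_p - rho_f) * g / (9 * eta)
v = 2 * (1.71e-07)^2 * 3562 * 9.81 / (9 * 0.00105)
v = 2.16249e-07 m/s = 216.2486 nm/s

216.2486


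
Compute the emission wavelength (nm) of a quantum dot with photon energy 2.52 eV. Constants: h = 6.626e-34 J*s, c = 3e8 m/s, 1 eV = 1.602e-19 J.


Convert energy: E = 2.52 eV = 2.52 * 1.602e-19 = 4.03704e-19 J
lambda = h*c / E = 6.626e-34 * 3e8 / 4.03704e-19
lambda = 4.9239e-07 m = 492.4 nm

492.4


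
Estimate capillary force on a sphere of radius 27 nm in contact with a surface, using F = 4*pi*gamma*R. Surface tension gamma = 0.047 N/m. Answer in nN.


Convert radius: R = 27 nm = 2.7e-08 m
F = 4 * pi * gamma * R
F = 4 * pi * 0.047 * 2.7e-08
F = 1.59467e-08 N = 15.9467 nN

15.9467


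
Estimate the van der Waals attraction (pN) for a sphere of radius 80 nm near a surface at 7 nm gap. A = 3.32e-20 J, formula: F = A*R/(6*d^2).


Convert to SI: R = 80 nm = 8e-08 m, d = 7 nm = 7e-09 m
F = A * R / (6 * d^2)
F = 3.32e-20 * 8e-08 / (6 * (7e-09)^2)
F = 9.03401e-12 N = 9.034 pN

9.034


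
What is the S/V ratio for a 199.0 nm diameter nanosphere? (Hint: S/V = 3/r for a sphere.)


Radius r = 199.0/2 = 99.5 nm
S/V = 3 / r = 3 / 99.5
S/V = 0.0302 nm^-1

0.0302


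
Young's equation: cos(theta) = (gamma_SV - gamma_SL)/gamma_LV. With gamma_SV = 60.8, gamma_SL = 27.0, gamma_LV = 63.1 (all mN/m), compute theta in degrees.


cos(theta) = (gamma_SV - gamma_SL) / gamma_LV
cos(theta) = (60.8 - 27.0) / 63.1
cos(theta) = 0.535658
theta = arccos(0.535658) = 57.61 degrees

57.61


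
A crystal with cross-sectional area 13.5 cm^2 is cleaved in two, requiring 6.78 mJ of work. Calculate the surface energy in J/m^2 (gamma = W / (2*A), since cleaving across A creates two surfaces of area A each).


Convert: A = 13.5 cm^2 = 0.00135 m^2, W = 6.78 mJ = 0.00678 J
Cleaving exposes two faces of area A, so total new surface = 2*A and gamma = W / (2*A)
gamma = 0.00678 / (2 * 0.00135)
gamma = 2.511 J/m^2

2.511


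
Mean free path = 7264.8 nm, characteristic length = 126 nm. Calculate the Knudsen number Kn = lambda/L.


Knudsen number Kn = lambda / L
Kn = 7264.8 / 126
Kn = 57.6571

57.6571


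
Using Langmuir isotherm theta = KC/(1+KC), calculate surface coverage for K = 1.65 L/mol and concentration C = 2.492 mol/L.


Langmuir isotherm: theta = K*C / (1 + K*C)
K*C = 1.65 * 2.492 = 4.1118
theta = 4.1118 / (1 + 4.1118) = 4.1118 / 5.1118
theta = 0.8044

0.8044


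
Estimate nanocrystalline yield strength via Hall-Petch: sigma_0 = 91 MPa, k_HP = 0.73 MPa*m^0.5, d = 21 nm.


d = 21 nm = 2.1e-08 m
sqrt(d) = 0.0001449138
Hall-Petch contribution = k / sqrt(d) = 0.73 / 0.0001449138 = 5037.5 MPa
sigma = sigma_0 + k/sqrt(d) = 91 + 5037.5 = 5128.5 MPa

5128.5


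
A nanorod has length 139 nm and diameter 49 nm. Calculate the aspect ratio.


Aspect ratio AR = length / diameter
AR = 139 / 49
AR = 2.84

2.84


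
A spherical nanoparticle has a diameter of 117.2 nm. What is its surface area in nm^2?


Radius r = 117.2/2 = 58.6 nm
Surface area SA = 4 * pi * r^2
SA = 4 * pi * (58.6)^2
SA = 43152.41 nm^2

43152.41


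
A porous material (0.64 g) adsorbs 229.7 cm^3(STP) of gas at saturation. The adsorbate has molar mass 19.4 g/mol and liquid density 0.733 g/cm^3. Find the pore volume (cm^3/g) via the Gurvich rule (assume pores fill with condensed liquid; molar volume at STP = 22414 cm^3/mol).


Moles adsorbed n = V_ads / 22414 = 229.7 / 22414 = 1.024806e-02 mol
Liquid volume V_liq = n * M / rho_liq = 1.024806e-02 * 19.4 / 0.733 = 0.27123 cm^3
Specific pore volume V_pore = V_liq / m_sample = 0.27123 / 0.64
V_pore = 0.4238 cm^3/g

0.4238


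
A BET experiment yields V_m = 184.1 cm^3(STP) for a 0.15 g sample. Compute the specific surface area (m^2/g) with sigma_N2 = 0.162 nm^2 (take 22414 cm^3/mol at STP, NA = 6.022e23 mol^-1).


Number of moles in monolayer = V_m / 22414 = 184.1 / 22414 = 0.00821362
Number of molecules = moles * NA = 0.00821362 * 6.022e23
SA = molecules * sigma / mass
SA = (184.1 / 22414) * 6.022e23 * 0.162e-18 / 0.15
SA = 5341.9 m^2/g

5341.9


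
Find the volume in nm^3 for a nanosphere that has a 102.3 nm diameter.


Radius r = 102.3/2 = 51.15 nm
Volume V = (4/3) * pi * r^3
V = (4/3) * pi * (51.15)^3
V = 560564.41 nm^3

560564.41


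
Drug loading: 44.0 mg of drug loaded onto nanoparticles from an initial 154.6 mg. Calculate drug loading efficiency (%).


Drug loading efficiency = (drug loaded / drug initial) * 100
DLE = 44.0 / 154.6 * 100
DLE = 0.2846 * 100
DLE = 28.46%

28.46


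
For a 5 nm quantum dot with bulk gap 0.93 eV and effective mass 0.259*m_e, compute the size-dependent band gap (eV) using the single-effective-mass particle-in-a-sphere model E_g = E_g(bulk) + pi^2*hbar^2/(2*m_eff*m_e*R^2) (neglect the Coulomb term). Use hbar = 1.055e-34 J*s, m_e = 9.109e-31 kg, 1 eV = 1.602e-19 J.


Radius R = 5/2 nm = 2.5e-09 m
Confinement energy dE = pi^2 * hbar^2 / (2 * m_eff * m_e * R^2)
dE = pi^2 * (1.055e-34)^2 / (2 * 0.259 * 9.109e-31 * (2.5e-09)^2) J, divided by 1.602e-19 J/eV
dE = 0.2325 eV
Total band gap = E_g(bulk) + dE = 0.93 + 0.2325 = 1.1625 eV

1.1625


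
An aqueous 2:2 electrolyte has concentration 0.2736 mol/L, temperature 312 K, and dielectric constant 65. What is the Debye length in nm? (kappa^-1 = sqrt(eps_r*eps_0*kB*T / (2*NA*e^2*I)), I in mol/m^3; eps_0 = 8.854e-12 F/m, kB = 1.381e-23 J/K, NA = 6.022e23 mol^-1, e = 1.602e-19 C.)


Ionic strength I = 0.2736 * 2^2 * 1000 = 1094.4 mol/m^3
kappa^-1 = sqrt(65 * 8.854e-12 * 1.381e-23 * 312 / (2 * 6.022e23 * (1.602e-19)^2 * 1094.4))
kappa^-1 = 0.271 nm

0.271


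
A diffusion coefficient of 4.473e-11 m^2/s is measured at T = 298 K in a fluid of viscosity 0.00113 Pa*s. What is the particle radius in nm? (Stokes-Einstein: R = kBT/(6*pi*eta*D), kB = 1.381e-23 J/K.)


Stokes-Einstein: R = kB*T / (6*pi*eta*D)
R = 1.381e-23 * 298 / (6 * pi * 0.00113 * 4.473e-11)
R = 4.31948e-09 m = 4.32 nm

4.32


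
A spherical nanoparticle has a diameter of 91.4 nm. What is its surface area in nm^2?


Radius r = 91.4/2 = 45.7 nm
Surface area SA = 4 * pi * r^2
SA = 4 * pi * (45.7)^2
SA = 26244.74 nm^2

26244.74


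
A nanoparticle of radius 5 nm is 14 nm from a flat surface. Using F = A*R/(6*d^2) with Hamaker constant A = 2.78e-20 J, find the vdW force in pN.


Convert to SI: R = 5 nm = 5e-09 m, d = 14 nm = 1.4e-08 m
F = A * R / (6 * d^2)
F = 2.78e-20 * 5e-09 / (6 * (1.4e-08)^2)
F = 1.18197e-13 N = 0.118 pN

0.118


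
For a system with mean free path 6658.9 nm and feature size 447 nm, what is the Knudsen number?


Knudsen number Kn = lambda / L
Kn = 6658.9 / 447
Kn = 14.8969

14.8969


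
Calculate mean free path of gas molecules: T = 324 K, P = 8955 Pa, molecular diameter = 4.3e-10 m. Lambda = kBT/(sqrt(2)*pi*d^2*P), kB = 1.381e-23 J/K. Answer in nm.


Mean free path: lambda = kB*T / (sqrt(2) * pi * d^2 * P)
lambda = 1.381e-23 * 324 / (sqrt(2) * pi * (4.3e-10)^2 * 8955)
lambda = 6.08235e-07 m
lambda = 608.23 nm

608.23


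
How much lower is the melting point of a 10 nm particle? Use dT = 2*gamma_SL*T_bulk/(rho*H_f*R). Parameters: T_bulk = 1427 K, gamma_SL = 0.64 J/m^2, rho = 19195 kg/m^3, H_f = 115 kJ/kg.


Radius R = 10/2 = 5 nm = 5e-09 m
Convert H_f = 115 kJ/kg = 115000 J/kg
dT = 2 * gamma_SL * T_bulk / (rho * H_f * R)
dT = 2 * 0.64 * 1427 / (19195 * 115000 * 5e-09)
dT = 165.5 K

165.5


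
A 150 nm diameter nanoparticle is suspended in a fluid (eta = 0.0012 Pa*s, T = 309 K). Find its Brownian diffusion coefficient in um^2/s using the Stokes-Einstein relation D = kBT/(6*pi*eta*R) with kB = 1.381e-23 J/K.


Radius R = 150/2 = 75 nm = 7.5e-08 m
D = kB*T / (6*pi*eta*R)
D = 1.381e-23 * 309 / (6 * pi * 0.0012 * 7.5e-08)
D = 2.51541e-12 m^2/s = 2.515 um^2/s

2.515


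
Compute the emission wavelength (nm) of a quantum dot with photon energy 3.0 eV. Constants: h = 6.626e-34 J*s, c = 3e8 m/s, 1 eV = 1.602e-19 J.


Convert energy: E = 3.0 eV = 3.0 * 1.602e-19 = 4.806e-19 J
lambda = h*c / E = 6.626e-34 * 3e8 / 4.806e-19
lambda = 4.13608e-07 m = 413.6 nm

413.6


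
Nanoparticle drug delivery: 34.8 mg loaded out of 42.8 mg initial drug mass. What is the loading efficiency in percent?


Drug loading efficiency = (drug loaded / drug initial) * 100
DLE = 34.8 / 42.8 * 100
DLE = 0.8131 * 100
DLE = 81.31%

81.31


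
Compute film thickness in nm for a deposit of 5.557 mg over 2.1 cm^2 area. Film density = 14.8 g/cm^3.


Convert: m = 5.557 mg = 5.5570e-06 kg, A = 2.1 cm^2 = 2.1000e-04 m^2, rho = 14.8 g/cm^3 = 14800 kg/m^3
t = m / (A * rho)
t = 5.5570e-06 / (2.1000e-04 * 14800)
t = 1.7880e-06 m = 1788.0 nm

1788.0


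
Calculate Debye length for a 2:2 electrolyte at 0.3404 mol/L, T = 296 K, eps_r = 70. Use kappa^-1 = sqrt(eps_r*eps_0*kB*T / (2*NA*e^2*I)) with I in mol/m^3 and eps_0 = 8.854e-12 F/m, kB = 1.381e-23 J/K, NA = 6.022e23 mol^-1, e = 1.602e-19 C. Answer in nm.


Ionic strength I = 0.3404 * 2^2 * 1000 = 1361.6 mol/m^3
kappa^-1 = sqrt(70 * 8.854e-12 * 1.381e-23 * 296 / (2 * 6.022e23 * (1.602e-19)^2 * 1361.6))
kappa^-1 = 0.245 nm

0.245


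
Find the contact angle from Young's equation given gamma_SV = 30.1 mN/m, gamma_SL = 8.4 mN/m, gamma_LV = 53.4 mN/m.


cos(theta) = (gamma_SV - gamma_SL) / gamma_LV
cos(theta) = (30.1 - 8.4) / 53.4
cos(theta) = 0.406367
theta = arccos(0.406367) = 66.02 degrees

66.02


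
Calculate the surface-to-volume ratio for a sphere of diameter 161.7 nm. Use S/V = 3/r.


Radius r = 161.7/2 = 80.85 nm
S/V = 3 / r = 3 / 80.85
S/V = 0.0371 nm^-1

0.0371


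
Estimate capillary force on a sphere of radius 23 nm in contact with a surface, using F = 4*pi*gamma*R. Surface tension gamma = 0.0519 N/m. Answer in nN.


Convert radius: R = 23 nm = 2.3e-08 m
F = 4 * pi * gamma * R
F = 4 * pi * 0.0519 * 2.3e-08
F = 1.50005e-08 N = 15.0005 nN

15.0005


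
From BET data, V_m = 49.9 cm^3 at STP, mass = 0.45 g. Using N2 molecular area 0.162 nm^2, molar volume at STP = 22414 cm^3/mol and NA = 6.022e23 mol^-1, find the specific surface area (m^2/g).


Number of moles in monolayer = V_m / 22414 = 49.9 / 22414 = 0.00222629
Number of molecules = moles * NA = 0.00222629 * 6.022e23
SA = molecules * sigma / mass
SA = (49.9 / 22414) * 6.022e23 * 0.162e-18 / 0.45
SA = 482.6 m^2/g

482.6


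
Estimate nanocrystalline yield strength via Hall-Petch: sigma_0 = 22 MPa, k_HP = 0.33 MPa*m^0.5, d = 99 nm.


d = 99 nm = 9.9e-08 m
sqrt(d) = 0.0003146427
Hall-Petch contribution = k / sqrt(d) = 0.33 / 0.0003146427 = 1048.8 MPa
sigma = sigma_0 + k/sqrt(d) = 22 + 1048.8 = 1070.8 MPa

1070.8


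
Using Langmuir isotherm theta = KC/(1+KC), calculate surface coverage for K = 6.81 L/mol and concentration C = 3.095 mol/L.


Langmuir isotherm: theta = K*C / (1 + K*C)
K*C = 6.81 * 3.095 = 21.07695
theta = 21.07695 / (1 + 21.07695) = 21.07695 / 22.07695
theta = 0.9547

0.9547


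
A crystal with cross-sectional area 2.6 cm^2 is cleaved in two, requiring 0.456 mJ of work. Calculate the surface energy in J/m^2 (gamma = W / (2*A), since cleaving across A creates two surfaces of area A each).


Convert: A = 2.6 cm^2 = 0.00026 m^2, W = 0.456 mJ = 0.000456 J
Cleaving exposes two faces of area A, so total new surface = 2*A and gamma = W / (2*A)
gamma = 0.000456 / (2 * 0.00026)
gamma = 0.877 J/m^2

0.877


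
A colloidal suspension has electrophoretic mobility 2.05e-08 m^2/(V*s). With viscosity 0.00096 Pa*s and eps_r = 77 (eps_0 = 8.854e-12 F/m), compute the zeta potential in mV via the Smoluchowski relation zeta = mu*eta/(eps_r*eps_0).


Smoluchowski equation: zeta = mu * eta / (eps_r * eps_0)
zeta = 2.05e-08 * 0.00096 / (77 * 8.854e-12)
zeta = 0.028867 V = 28.87 mV

28.87
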